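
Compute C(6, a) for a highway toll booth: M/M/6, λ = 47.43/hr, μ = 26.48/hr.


a = λ/μ = 1.7912; ρ = a/6 = 0.2985
P₀ = 0.166640 (from M/M/c formula)
C(c,a) = [a^c/(c!(1−ρ))]·P₀ = [33.02257/(720·0.7015)]·0.166640
= 0.06538·0.166640 = 0.010896

Final: 0.010896


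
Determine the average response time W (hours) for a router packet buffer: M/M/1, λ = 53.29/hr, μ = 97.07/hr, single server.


W = 1/(μ−λ) = 1/(97.07 − 53.29) = 1/43.78 = 0.02284 hr

Final: 0.02284 hr


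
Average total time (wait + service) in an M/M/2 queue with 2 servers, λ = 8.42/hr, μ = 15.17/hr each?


a = 0.5550; ρ = 0.2775; P₀ = 0.565531
Lq = P₀·a^c·ρ/(c!(1−ρ)²) = 0.04632
Wq = Lq/λ = 0.04632/8.42 = 0.005501 hr
W = Wq + 1/μ = 0.005501 + 0.06592 = 0.07142 hr

Final: 0.07142 hr


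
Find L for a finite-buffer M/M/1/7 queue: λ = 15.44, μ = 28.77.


ρ = 15.44/28.77 = 0.5367
L = ρ[1 − (K+1)ρ^K + Kρ^(K+1)] / [(1−ρ)(1−ρ^(K+1))]
Numerator: 0.5367·(1 − 8·0.012822 + 7·0.006881) = 0.507471
Denominator: (0.4633)·(0.993119) = 0.460142
L = 0.507471/0.460142 = 1.1029

Final: 1.1029


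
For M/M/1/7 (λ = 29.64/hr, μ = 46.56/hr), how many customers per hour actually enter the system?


ρ = 0.6366; P_K = (1−ρ)ρ^7/(1−ρ^8) = 0.015824
λ_eff = λ(1 − P_K) = 29.64·(1 − 0.015824) = 29.64·0.984176 = 29.1710 /hr

Final: 29.1710 /hr


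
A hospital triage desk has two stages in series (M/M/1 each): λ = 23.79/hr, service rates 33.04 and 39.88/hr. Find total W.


Each node sees arrival rate λ = 23.79/hr (tandem ⇒ throughput preserved).
W₁ = 1/(μ₁−λ) = 1/(33.04−23.79) = 0.10811 hr
W₂ = 1/(μ₂−λ) = 1/(39.88−23.79) = 0.06215 hr
W_total = W₁ + W₂ = 0.10811 + 0.06215 = 0.17026 hr

Final: 0.17026 hr


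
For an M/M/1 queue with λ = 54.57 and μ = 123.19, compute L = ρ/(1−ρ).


ρ = λ/μ = 54.57/123.19 = 0.4430
L = ρ/(1−ρ) = 0.4430/(1 − 0.4430) = 0.4430/0.5570 = 0.7952

Final: 0.7952


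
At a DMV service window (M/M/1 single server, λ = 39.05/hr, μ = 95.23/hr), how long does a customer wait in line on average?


ρ = 39.05/95.23 = 0.4101
Wq = ρ/(μ−λ) = 0.4101/(95.23 − 39.05) = 0.4101/56.18 = 0.007299 hr

Final: 0.007299 hr


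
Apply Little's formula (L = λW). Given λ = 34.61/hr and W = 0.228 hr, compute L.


L = λW = 34.61·0.228 = 7.8911

Final: 7.8911


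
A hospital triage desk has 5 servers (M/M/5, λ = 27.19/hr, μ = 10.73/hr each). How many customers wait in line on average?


a = λ/μ = 2.5340; ρ = a/5 = 0.5068
P₀ = 0.077280
Lq = P₀·a^c·ρ / (c!·(1−ρ)²) = 0.077280·104.48343·0.5068/(120·0.24324)
= 0.14019

Final: 0.14019


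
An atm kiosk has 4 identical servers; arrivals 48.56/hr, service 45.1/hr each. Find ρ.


ρ = λ/(cμ) = 48.56/(4·45.1) = 48.56/180.40 = 0.2692

Final: 0.2692


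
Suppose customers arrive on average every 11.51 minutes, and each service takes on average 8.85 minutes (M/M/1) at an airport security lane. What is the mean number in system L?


λ = 60/11.51 = 5.2129 /hr
μ = 60/8.85 = 6.7797 /hr
ρ = λ/μ = 5.2129/6.7797 = 0.7689
L = ρ/(1−ρ) = 0.7689/0.2311 = 3.3271

Final: 3.3271


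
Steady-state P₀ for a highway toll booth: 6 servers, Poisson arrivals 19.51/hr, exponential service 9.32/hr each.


a = λ/μ = 19.51/9.32 = 2.0933; ρ = a/c = 0.3489
Σ_{k=0}^{5} a^k/k! (terms k=0..5) = 1.00000 + 2.09335 + 2.19105 + 1.52888 + 0.80012 + 0.33499 = 7.94838
Tail: a^6/(6!(1−ρ)) = 84.14884/(720·0.6511) = 0.17950
P₀ = 1/(7.94838 + 0.17950) = 1/8.12788 = 0.123033

Final: 0.123033


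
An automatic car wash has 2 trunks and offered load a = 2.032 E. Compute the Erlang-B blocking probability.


B(c,a) = (a^c/c!) / Σ_{k=0}^{c} a^k/k!
a^2/2! = 2.064512
Σ terms (k=0..2): 1.00000 + 2.03200 + 2.06451 = 5.096512
B = 2.064512/5.096512 = 0.405083

Final: 0.405083


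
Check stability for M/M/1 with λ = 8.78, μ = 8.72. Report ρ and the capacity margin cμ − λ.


Total capacity cμ = 1·8.72 = 8.72/hr
ρ = λ/(cμ) = 8.78/8.72 = 1.0069
Stable ⇔ ρ < 1: NO
Spare capacity = cμ − λ = 8.72 − 8.78 = -0.06/hr

Final: ρ = 1.0069; unstable; margin = -0.06/hr


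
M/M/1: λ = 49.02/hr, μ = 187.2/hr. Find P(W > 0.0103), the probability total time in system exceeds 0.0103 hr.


W ~ Exponential(μ−λ) for M/M/1.
μ − λ = 187.2 − 49.02 = 138.1800
P(W > t) = e^{−(μ−λ)t} = e^{−1.4233} = 0.240929

Final: 0.240929


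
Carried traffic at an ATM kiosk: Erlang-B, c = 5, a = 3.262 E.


B(5,3.262) = 0.132877 (Erlang-B)
Carried load = a(1 − B) = 3.262·(1 − 0.132877) = 3.262·0.867123 = 2.8286 E

Final: 2.8286 Erlangs


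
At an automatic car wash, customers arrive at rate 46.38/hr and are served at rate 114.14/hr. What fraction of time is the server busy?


ρ = λ/μ = 46.38/114.14 = 0.4063

Final: 0.4063


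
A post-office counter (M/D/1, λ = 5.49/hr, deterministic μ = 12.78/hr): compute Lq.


ρ = 5.49/12.78 = 0.4296
M/D/1: Lq = ρ²/(2(1−ρ)) = 0.1845/(2·0.5704) = 0.16175

Final: 0.16175


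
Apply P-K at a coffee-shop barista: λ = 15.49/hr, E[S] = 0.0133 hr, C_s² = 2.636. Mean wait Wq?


ρ = λ·E[S] = 15.49·0.0133 = 0.2060
E[S²] = E[S]²(1+C_s²) = 0.0133²·(1+2.636) = 0.0006432
Wq = λ·E[S²]/(2(1−ρ)) = 15.49·0.0006432/(2·0.7940) = 0.006274 hr

Final: 0.006274 hr


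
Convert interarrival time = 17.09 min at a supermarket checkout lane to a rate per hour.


λ = 1/(interarrival time) in consistent units.
1 hour = 60 min, so λ = 60/17.09 = 3.5108 per hour

Final: 3.5108 /hr


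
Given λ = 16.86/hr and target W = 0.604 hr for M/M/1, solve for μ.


W = 1/(μ−λ) ⇒ μ − λ = 1/W = 1/0.604 = 1.6556
μ = λ + 1/W = 16.86 + 1.6556 = 18.5156 per hr

Final: 18.5156 /hr


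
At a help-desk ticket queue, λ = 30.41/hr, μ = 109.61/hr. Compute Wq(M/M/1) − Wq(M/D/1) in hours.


ρ = 30.41/109.61 = 0.2774
Wq(M/M/1) = ρ/(μ−λ) = 0.2774/79.20 = 0.003503 hr
Wq(M/D/1) = ρ/(2(μ−λ)) = 0.001752 hr
Savings = 0.003503 − 0.001752 = 0.001752 hr

Final: 0.001752 hr


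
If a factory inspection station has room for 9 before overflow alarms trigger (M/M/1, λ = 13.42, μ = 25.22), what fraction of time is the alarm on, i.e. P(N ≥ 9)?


ρ = 13.42/25.22 = 0.5321
P(N ≥ n) = ρ^n = 0.5321^9 = 0.003420

Final: 0.003420


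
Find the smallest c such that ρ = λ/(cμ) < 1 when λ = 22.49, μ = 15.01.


Stability requires cμ > λ ⇔ c > λ/μ.
λ/μ = 22.49/15.01 = 1.4983
Minimum integer c = ⌊1.4983⌋ + 1 = 2
Check: 2·15.01 = 30.02 > 22.49, while 1·15.01 = 15.01 ≤ 22.49

Final: 2 servers


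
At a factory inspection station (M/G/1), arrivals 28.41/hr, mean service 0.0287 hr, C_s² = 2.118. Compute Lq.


ρ = λ·E[S] = 28.41·0.0287 = 0.8154
Lq = ρ²(1+C_s²)/(2(1−ρ)) = 0.6648·(1+2.118)/(2·0.1846)
= 0.6648·3.1180/0.3693 = 5.61362

Final: 5.61362


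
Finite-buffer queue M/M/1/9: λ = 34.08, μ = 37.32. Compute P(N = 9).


ρ = λ/μ = 34.08/37.32 = 0.9132
P_K = (1−ρ)ρ^K/(1−ρ^(K+1)) = (0.08682·0.441592)/(1 − 0.403255)
= 0.038338/0.596745 = 0.064245

Final: 0.064245


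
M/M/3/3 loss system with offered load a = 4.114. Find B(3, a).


B(c,a) = (a^c/c!) / Σ_{k=0}^{c} a^k/k!
a^3/3! = 11.604906
Σ terms (k=0..3): 1.00000 + 4.11400 + 8.46250 + 11.60491 = 25.181404
B = 11.604906/25.181404 = 0.460852

Final: 0.460852


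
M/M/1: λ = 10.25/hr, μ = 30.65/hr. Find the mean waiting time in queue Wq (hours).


ρ = 10.25/30.65 = 0.3344
Wq = ρ/(μ−λ) = 0.3344/(30.65 − 10.25) = 0.3344/20.40 = 0.01639 hr

Final: 0.01639 hr


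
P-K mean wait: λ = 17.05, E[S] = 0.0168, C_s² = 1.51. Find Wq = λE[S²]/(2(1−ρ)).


ρ = λ·E[S] = 17.05·0.0168 = 0.2864
E[S²] = E[S]²(1+C_s²) = 0.0168²·(1+1.51) = 0.0007084
Wq = λ·E[S²]/(2(1−ρ)) = 17.05·0.0007084/(2·0.7136) = 0.008464 hr

Final: 0.008464 hr


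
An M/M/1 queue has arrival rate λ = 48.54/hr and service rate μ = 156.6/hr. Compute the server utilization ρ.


ρ = λ/μ = 48.54/156.6 = 0.3100

Final: 0.3100


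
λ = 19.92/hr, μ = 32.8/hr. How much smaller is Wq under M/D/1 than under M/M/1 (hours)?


ρ = 19.92/32.8 = 0.6073
Wq(M/M/1) = ρ/(μ−λ) = 0.6073/12.88 = 0.04715 hr
Wq(M/D/1) = ρ/(2(μ−λ)) = 0.02358 hr
Savings = 0.04715 − 0.02358 = 0.02358 hr

Final: 0.02358 hr


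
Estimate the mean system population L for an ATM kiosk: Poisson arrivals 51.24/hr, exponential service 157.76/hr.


ρ = λ/μ = 51.24/157.76 = 0.3248
L = ρ/(1−ρ) = 0.3248/(1 − 0.3248) = 0.3248/0.6752 = 0.4810

Final: 0.4810


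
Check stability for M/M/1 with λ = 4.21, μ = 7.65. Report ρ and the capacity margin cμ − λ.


Total capacity cμ = 1·7.65 = 7.65/hr
ρ = λ/(cμ) = 4.21/7.65 = 0.5503
Stable ⇔ ρ < 1: YES
Spare capacity = cμ − λ = 7.65 − 4.21 = 3.44/hr

Final: ρ = 0.5503; stable; margin = 3.44/hr


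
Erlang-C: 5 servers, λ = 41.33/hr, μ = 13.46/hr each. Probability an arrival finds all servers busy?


a = λ/μ = 3.0706; ρ = a/5 = 0.6141
P₀ = 0.043087 (from M/M/c formula)
C(c,a) = [a^c/(c!(1−ρ))]·P₀ = [272.96171/(120·0.3859)]·0.043087
= 5.89473·0.043087 = 0.253988

Final: 0.253988


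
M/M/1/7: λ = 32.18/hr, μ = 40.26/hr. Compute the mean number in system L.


ρ = 32.18/40.26 = 0.7993
L = ρ[1 − (K+1)ρ^K + Kρ^(K+1)] / [(1−ρ)(1−ρ^(K+1))]
Numerator: 0.7993·(1 − 8·0.208442 + 7·0.166609) = 0.398632
Denominator: (0.2007)·(0.833391) = 0.167258
L = 0.398632/0.167258 = 2.3833

Final: 2.3833


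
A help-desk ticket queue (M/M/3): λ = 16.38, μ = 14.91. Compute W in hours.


a = 1.0986; ρ = 0.3662; P₀ = 0.327793
Lq = P₀·a^c·ρ/(c!(1−ρ)²) = 0.06603
Wq = Lq/λ = 0.06603/16.38 = 0.004031 hr
W = Wq + 1/μ = 0.004031 + 0.06707 = 0.07110 hr

Final: 0.07110 hr


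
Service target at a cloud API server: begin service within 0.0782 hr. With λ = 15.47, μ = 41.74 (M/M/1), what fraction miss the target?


ρ = 15.47/41.74 = 0.3706
P(Wq > t) = ρ·e^{−(μ−λ)t} = 0.3706·e^{−2.0543}
= 0.3706·0.128181 = 0.047507

Final: 0.047507


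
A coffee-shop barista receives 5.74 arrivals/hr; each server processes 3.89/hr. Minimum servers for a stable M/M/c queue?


Stability requires cμ > λ ⇔ c > λ/μ.
λ/μ = 5.74/3.89 = 1.4756
Minimum integer c = ⌊1.4756⌋ + 1 = 2
Check: 2·3.89 = 7.78 > 5.74, while 1·3.89 = 3.89 ≤ 5.74

Final: 2 servers


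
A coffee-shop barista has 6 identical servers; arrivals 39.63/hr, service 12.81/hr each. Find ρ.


ρ = λ/(cμ) = 39.63/(6·12.81) = 39.63/76.86 = 0.5156

Final: 0.5156


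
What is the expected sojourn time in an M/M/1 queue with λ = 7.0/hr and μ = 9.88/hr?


W = 1/(μ−λ) = 1/(9.88 − 7.0) = 1/2.88 = 0.3472 hr

Final: 0.3472 hr


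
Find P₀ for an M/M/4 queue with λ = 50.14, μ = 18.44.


a = λ/μ = 50.14/18.44 = 2.7191; ρ = a/c = 0.6798
Σ_{k=0}^{3} a^k/k! (terms k=0..3) = 1.00000 + 2.71909 + 3.69672 + 3.35057 = 10.76638
Tail: a^4/(4!(1−ρ)) = 54.66302/(24·0.3202) = 7.11252
P₀ = 1/(10.76638 + 7.11252) = 1/17.87890 = 0.055932

Final: 0.055932


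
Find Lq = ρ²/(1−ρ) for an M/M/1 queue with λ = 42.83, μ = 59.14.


ρ = 42.83/59.14 = 0.7242
Lq = ρ²/(1−ρ) = 0.5245/0.2758 = 1.9018

Final: 1.9018


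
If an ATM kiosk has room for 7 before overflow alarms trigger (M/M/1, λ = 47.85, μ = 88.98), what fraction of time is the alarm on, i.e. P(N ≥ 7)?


ρ = 47.85/88.98 = 0.5378
P(N ≥ n) = ρ^n = 0.5378^7 = 0.013005

Final: 0.013005


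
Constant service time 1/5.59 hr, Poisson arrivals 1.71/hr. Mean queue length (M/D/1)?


ρ = 1.71/5.59 = 0.3059
M/D/1: Lq = ρ²/(2(1−ρ)) = 0.09358/(2·0.6941) = 0.06741

Final: 0.06741


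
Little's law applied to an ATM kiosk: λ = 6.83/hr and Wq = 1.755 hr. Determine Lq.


Lq = λWq = 6.83·1.755 = 11.9866

Final: 11.9866


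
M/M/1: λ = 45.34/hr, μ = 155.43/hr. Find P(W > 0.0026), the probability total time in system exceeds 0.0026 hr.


W ~ Exponential(μ−λ) for M/M/1.
μ − λ = 155.43 − 45.34 = 110.0900
P(W > t) = e^{−(μ−λ)t} = e^{−0.2862} = 0.751087

Final: 0.751087


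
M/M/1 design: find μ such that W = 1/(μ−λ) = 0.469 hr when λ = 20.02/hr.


W = 1/(μ−λ) ⇒ μ − λ = 1/W = 1/0.469 = 2.1322
μ = λ + 1/W = 20.02 + 2.1322 = 22.1522 per hr

Final: 22.1522 /hr


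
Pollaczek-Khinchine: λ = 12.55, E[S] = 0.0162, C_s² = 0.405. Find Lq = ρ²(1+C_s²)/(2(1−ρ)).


ρ = λ·E[S] = 12.55·0.0162 = 0.2033
Lq = ρ²(1+C_s²)/(2(1−ρ)) = 0.04133·(1+0.405)/(2·0.7967)
= 0.04133·1.4050/1.5934 = 0.03645

Final: 0.03645


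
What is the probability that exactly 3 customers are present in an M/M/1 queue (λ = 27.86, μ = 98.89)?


ρ = 27.86/98.89 = 0.2817
P_n = (1−ρ)·ρ^n = (1 − 0.2817)·0.2817^3 = 0.7183·0.022361 = 0.016061

Final: 0.016061


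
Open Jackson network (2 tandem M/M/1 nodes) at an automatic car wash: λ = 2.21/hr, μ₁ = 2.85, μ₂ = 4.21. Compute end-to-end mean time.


Each node sees arrival rate λ = 2.21/hr (tandem ⇒ throughput preserved).
W₁ = 1/(μ₁−λ) = 1/(2.85−2.21) = 1.56250 hr
W₂ = 1/(μ₂−λ) = 1/(4.21−2.21) = 0.50000 hr
W_total = W₁ + W₂ = 1.56250 + 0.50000 = 2.06250 hr

Final: 2.06250 hr


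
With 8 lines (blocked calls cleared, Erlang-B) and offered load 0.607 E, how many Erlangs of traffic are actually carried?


B(8,0.607) = 0.0000002491 (Erlang-B)
Carried load = a(1 − B) = 0.607·(1 − 0.0000002491) = 0.607·1.000000 = 0.6070 E

Final: 0.6070 Erlangs


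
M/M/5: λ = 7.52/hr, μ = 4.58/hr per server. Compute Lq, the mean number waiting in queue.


a = λ/μ = 1.6419; ρ = a/5 = 0.3284
P₀ = 0.193106
Lq = P₀·a^c·ρ / (c!·(1−ρ)²) = 0.193106·11.93333·0.3284/(120·0.45107)
= 0.01398

Final: 0.01398


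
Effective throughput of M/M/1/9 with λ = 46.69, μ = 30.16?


ρ = 1.5481; P_K = (1−ρ)ρ^9/(1−ρ^10) = 0.358573
λ_eff = λ(1 − P_K) = 46.69·(1 − 0.358573) = 46.69·0.641427 = 29.9482 /hr

Final: 29.9482 /hr


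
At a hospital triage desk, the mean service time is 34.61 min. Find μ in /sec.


μ = 1/(service time) in consistent units.
1 second = 0.0166667 min, so μ = 0.0166667/34.61 = 0.0004816 per second

Final: 0.0004816 /sec


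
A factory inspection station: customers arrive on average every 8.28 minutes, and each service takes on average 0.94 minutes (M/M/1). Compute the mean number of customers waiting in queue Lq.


λ = 60/8.28 = 7.2464 /hr
μ = 60/0.94 = 63.8298 /hr
ρ = λ/μ = 7.2464/63.8298 = 0.1135
Lq = ρ²/(1−ρ) = 0.01289/0.8865 = 0.01454

Final: 0.01454


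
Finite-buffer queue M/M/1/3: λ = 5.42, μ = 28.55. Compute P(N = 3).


ρ = λ/μ = 5.42/28.55 = 0.1898
P_K = (1−ρ)ρ^K/(1−ρ^(K+1)) = (0.8102·0.006842)/(1 − 0.001299)
= 0.005543/0.998701 = 0.005550

Final: 0.005550


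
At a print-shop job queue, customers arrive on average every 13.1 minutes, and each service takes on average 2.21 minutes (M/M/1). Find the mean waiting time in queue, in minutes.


λ = 60/13.1 = 4.5802 /hr
μ = 60/2.21 = 27.1493 /hr
ρ = λ/μ = 4.5802/27.1493 = 0.1687
Wq = ρ/(μ−λ) = 0.1687/(27.1493−4.5802) = 0.007475 hr
In minutes: 0.007475·60 = 0.4485 min

Final: 0.4485 min


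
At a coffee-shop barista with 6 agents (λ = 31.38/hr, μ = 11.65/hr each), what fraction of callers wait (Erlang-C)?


a = λ/μ = 2.6936; ρ = a/6 = 0.4489
P₀ = 0.067044 (from M/M/c formula)
C(c,a) = [a^c/(c!(1−ρ))]·P₀ = [381.91093/(720·0.5511)]·0.067044
= 0.96254·0.067044 = 0.064532

Final: 0.064532


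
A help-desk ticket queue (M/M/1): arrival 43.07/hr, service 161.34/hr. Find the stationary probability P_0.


ρ = 43.07/161.34 = 0.2670
P_n = (1−ρ)·ρ^n = (1 − 0.2670)·0.2670^0 = 0.7330·1.000000 = 0.733048

Final: 0.733048


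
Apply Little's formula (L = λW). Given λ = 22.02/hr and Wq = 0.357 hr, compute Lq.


Lq = λWq = 22.02·0.357 = 7.8611

Final: 7.8611


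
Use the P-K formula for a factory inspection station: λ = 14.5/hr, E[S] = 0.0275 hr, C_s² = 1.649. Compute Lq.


ρ = λ·E[S] = 14.5·0.0275 = 0.3987
Lq = ρ²(1+C_s²)/(2(1−ρ)) = 0.1590·(1+1.649)/(2·0.6013)
= 0.1590·2.6490/1.2025 = 0.35027

Final: 0.35027


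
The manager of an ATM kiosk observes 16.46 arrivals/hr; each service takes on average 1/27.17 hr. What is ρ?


ρ = λ/μ = 16.46/27.17 = 0.6058

Final: 0.6058


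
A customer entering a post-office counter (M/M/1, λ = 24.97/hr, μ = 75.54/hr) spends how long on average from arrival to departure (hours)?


W = 1/(μ−λ) = 1/(75.54 − 24.97) = 1/50.57 = 0.01977 hr

Final: 0.01977 hr


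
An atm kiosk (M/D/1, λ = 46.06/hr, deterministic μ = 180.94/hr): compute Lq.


ρ = 46.06/180.94 = 0.2546
M/D/1: Lq = ρ²/(2(1−ρ)) = 0.06480/(2·0.7454) = 0.04346

Final: 0.04346


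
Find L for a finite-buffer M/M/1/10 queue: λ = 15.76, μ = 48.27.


ρ = 15.76/48.27 = 0.3265
L = ρ[1 − (K+1)ρ^K + Kρ^(K+1)] / [(1−ρ)(1−ρ^(K+1))]
Numerator: 0.3265·(1 − 11·0.00001377 + 10·0.000004494) = 0.326462
Denominator: (0.6735)·(0.999996) = 0.673500
L = 0.326462/0.673500 = 0.4847

Final: 0.4847


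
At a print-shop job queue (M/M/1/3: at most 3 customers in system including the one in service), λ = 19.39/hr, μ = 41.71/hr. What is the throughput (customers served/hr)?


ρ = 0.4649; P_K = (1−ρ)ρ^3/(1−ρ^4) = 0.056395
λ_eff = λ(1 − P_K) = 19.39·(1 − 0.056395) = 19.39·0.943605 = 18.2965 /hr

Final: 18.2965 /hr


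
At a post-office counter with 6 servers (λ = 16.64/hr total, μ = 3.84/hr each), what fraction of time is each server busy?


ρ = λ/(cμ) = 16.64/(6·3.84) = 16.64/23.04 = 0.7222

Final: 0.7222


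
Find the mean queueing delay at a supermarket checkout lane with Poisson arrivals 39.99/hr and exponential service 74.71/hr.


ρ = 39.99/74.71 = 0.5353
Wq = ρ/(μ−λ) = 0.5353/(74.71 − 39.99) = 0.5353/34.72 = 0.01542 hr

Final: 0.01542 hr


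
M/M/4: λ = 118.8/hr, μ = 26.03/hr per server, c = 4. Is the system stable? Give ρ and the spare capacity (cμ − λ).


Total capacity cμ = 4·26.03 = 104.12/hr
ρ = λ/(cμ) = 118.8/104.12 = 1.1410
Stable ⇔ ρ < 1: NO
Spare capacity = cμ − λ = 104.12 − 118.8 = -14.68/hr

Final: ρ = 1.1410; unstable; margin = -14.68/hr


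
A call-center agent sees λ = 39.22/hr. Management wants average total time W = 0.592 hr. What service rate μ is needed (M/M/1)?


W = 1/(μ−λ) ⇒ μ − λ = 1/W = 1/0.592 = 1.6892
μ = λ + 1/W = 39.22 + 1.6892 = 40.9092 per hr

Final: 40.9092 /hr


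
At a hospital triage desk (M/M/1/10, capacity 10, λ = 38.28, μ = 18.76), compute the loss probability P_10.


ρ = λ/μ = 38.28/18.76 = 2.0405
P_K = (1−ρ)ρ^K/(1−ρ^(K+1)) = (-1.0405·1251.385016)/(1 − 2553.465801)
= -1302.080785/-2552.465801 = 0.510127

Final: 0.510127


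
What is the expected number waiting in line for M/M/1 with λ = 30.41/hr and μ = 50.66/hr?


ρ = 30.41/50.66 = 0.6003
Lq = ρ²/(1−ρ) = 0.3603/0.3997 = 0.9015

Final: 0.9015


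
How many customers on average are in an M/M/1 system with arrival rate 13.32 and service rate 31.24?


ρ = λ/μ = 13.32/31.24 = 0.4264
L = ρ/(1−ρ) = 0.4264/(1 − 0.4264) = 0.4264/0.5736 = 0.7433

Final: 0.7433


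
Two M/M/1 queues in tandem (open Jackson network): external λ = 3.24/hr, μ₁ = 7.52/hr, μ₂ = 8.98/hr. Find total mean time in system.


Each node sees arrival rate λ = 3.24/hr (tandem ⇒ throughput preserved).
W₁ = 1/(μ₁−λ) = 1/(7.52−3.24) = 0.23364 hr
W₂ = 1/(μ₂−λ) = 1/(8.98−3.24) = 0.17422 hr
W_total = W₁ + W₂ = 0.23364 + 0.17422 = 0.40786 hr

Final: 0.40786 hr


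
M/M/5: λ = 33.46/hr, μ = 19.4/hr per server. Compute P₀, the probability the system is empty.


a = λ/μ = 33.46/19.4 = 1.7247; ρ = a/c = 0.3449
Σ_{k=0}^{4} a^k/k! (terms k=0..4) = 1.00000 + 1.72474 + 1.48737 + 0.85511 + 0.36871 = 5.43593
Tail: a^5/(5!(1−ρ)) = 15.26234/(120·0.6551) = 0.19416
P₀ = 1/(5.43593 + 0.19416) = 1/5.63009 = 0.177617

Final: 0.177617


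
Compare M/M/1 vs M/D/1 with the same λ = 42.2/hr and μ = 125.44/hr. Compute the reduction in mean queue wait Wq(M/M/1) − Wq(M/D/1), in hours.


ρ = 42.2/125.44 = 0.3364
Wq(M/M/1) = ρ/(μ−λ) = 0.3364/83.24 = 0.004042 hr
Wq(M/D/1) = ρ/(2(μ−λ)) = 0.002021 hr
Savings = 0.004042 − 0.002021 = 0.002021 hr

Final: 0.002021 hr


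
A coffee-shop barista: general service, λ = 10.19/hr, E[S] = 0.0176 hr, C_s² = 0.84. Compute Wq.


ρ = λ·E[S] = 10.19·0.0176 = 0.1793
E[S²] = E[S]²(1+C_s²) = 0.0176²·(1+0.84) = 0.0005700
Wq = λ·E[S²]/(2(1−ρ)) = 10.19·0.0005700/(2·0.8207) = 0.003539 hr

Final: 0.003539 hr


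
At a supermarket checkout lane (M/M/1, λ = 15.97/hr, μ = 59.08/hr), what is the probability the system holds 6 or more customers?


ρ = 15.97/59.08 = 0.2703
P(N ≥ n) = ρ^n = 0.2703^6 = 0.0003901

Final: 0.0003901


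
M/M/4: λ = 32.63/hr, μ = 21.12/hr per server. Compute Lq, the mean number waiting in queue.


a = λ/μ = 1.5450; ρ = a/4 = 0.3862
P₀ = 0.210975
Lq = P₀·a^c·ρ / (c!·(1−ρ)²) = 0.210975·5.69761·0.3862/(24·0.37669)
= 0.05136

Final: 0.05136


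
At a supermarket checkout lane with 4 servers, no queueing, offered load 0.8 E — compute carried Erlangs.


B(4,0.8) = 0.007679 (Erlang-B)
Carried load = a(1 − B) = 0.8·(1 − 0.007679) = 0.8·0.992321 = 0.7939 E

Final: 0.7939 Erlangs


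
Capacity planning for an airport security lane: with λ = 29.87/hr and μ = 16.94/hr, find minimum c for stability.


Stability requires cμ > λ ⇔ c > λ/μ.
λ/μ = 29.87/16.94 = 1.7633
Minimum integer c = ⌊1.7633⌋ + 1 = 2
Check: 2·16.94 = 33.88 > 29.87, while 1·16.94 = 16.94 ≤ 29.87

Final: 2 servers


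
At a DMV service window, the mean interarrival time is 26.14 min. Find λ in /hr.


λ = 1/(interarrival time) in consistent units.
1 hour = 60 min, so λ = 60/26.14 = 2.2953 per hour

Final: 2.2953 /hr


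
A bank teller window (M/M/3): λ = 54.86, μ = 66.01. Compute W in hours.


a = 0.8311; ρ = 0.2770; P₀ = 0.433131
Lq = P₀·a^c·ρ/(c!(1−ρ)²) = 0.02196
Wq = Lq/λ = 0.02196/54.86 = 0.0004003 hr
W = Wq + 1/μ = 0.0004003 + 0.01515 = 0.01555 hr

Final: 0.01555 hr


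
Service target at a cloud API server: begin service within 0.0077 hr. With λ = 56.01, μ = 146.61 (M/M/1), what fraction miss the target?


ρ = 56.01/146.61 = 0.3820
P(Wq > t) = ρ·e^{−(μ−λ)t} = 0.3820·e^{−0.6976}
= 0.3820·0.497769 = 0.190165

Final: 0.190165


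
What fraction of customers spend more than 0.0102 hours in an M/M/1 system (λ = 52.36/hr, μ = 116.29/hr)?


W ~ Exponential(μ−λ) for M/M/1.
μ − λ = 116.29 − 52.36 = 63.9300
P(W > t) = e^{−(μ−λ)t} = e^{−0.6521} = 0.520958

Final: 0.520958


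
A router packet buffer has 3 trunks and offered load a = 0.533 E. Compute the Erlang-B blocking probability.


B(c,a) = (a^c/c!) / Σ_{k=0}^{c} a^k/k!
a^3/3! = 0.025237
Σ terms (k=0..3): 1.00000 + 0.53300 + 0.14204 + 0.02524 = 1.700281
B = 0.025237/1.700281 = 0.014843

Final: 0.014843


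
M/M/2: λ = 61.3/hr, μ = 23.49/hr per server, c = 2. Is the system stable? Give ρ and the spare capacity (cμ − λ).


Total capacity cμ = 2·23.49 = 46.98/hr
ρ = λ/(cμ) = 61.3/46.98 = 1.3048
Stable ⇔ ρ < 1: NO
Spare capacity = cμ − λ = 46.98 − 61.3 = -14.32/hr

Final: ρ = 1.3048; unstable; margin = -14.32/hr


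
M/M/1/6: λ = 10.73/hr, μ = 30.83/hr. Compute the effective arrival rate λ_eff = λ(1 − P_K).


ρ = 0.3480; P_K = (1−ρ)ρ^6/(1−ρ^7) = 0.001159
λ_eff = λ(1 − P_K) = 10.73·(1 − 0.001159) = 10.73·0.998841 = 10.7176 /hr

Final: 10.7176 /hr


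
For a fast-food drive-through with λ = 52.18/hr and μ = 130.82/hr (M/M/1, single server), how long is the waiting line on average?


ρ = 52.18/130.82 = 0.3989
Lq = ρ²/(1−ρ) = 0.1591/0.6011 = 0.2647

Final: 0.2647


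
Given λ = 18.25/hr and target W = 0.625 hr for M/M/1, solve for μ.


W = 1/(μ−λ) ⇒ μ − λ = 1/W = 1/0.625 = 1.6000
μ = λ + 1/W = 18.25 + 1.6000 = 19.8500 per hr

Final: 19.8500 /hr


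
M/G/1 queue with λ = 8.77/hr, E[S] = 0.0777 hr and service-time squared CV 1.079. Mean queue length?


ρ = λ·E[S] = 8.77·0.0777 = 0.6814
Lq = ρ²(1+C_s²)/(2(1−ρ)) = 0.4643·(1+1.079)/(2·0.3186)
= 0.4643·2.0790/0.6371 = 1.51516

Final: 1.51516


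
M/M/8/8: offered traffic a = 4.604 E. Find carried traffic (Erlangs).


B(8,4.604) = 0.052504 (Erlang-B)
Carried load = a(1 − B) = 4.604·(1 − 0.052504) = 4.604·0.947496 = 4.3623 E

Final: 4.3623 Erlangs


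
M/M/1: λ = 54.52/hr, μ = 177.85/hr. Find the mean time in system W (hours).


W = 1/(μ−λ) = 1/(177.85 − 54.52) = 1/123.33 = 0.008108 hr

Final: 0.008108 hr


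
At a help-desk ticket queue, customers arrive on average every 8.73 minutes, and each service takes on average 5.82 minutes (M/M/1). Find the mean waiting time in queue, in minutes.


λ = 60/8.73 = 6.8729 /hr
μ = 60/5.82 = 10.3093 /hr
ρ = λ/μ = 6.8729/10.3093 = 0.6667
Wq = ρ/(μ−λ) = 0.6667/(10.3093−6.8729) = 0.19400 hr
In minutes: 0.19400·60 = 11.640 min

Final: 11.640 min


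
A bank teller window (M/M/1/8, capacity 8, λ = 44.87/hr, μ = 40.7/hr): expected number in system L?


ρ = 44.87/40.7 = 1.1025
L = ρ[1 − (K+1)ρ^K + Kρ^(K+1)] / [(1−ρ)(1−ρ^(K+1))]
Numerator: 1.1025·(1 − 9·2.182194 + 8·2.405775) = 0.668590
Denominator: (-0.1025)·(-1.405775) = 0.144031
L = 0.668590/0.144031 = 4.6420

Final: 4.6420


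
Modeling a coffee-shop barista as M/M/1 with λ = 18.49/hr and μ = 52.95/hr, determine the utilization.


ρ = λ/μ = 18.49/52.95 = 0.3492

Final: 0.3492


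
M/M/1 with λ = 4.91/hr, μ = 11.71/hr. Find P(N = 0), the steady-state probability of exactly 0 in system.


ρ = 4.91/11.71 = 0.4193
P_n = (1−ρ)·ρ^n = (1 − 0.4193)·0.4193^0 = 0.5807·1.000000 = 0.580700

Final: 0.580700


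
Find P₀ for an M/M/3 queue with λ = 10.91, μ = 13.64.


a = λ/μ = 10.91/13.64 = 0.7999; ρ = a/c = 0.2666
Σ_{k=0}^{2} a^k/k! (terms k=0..2) = 1.00000 + 0.79985 + 0.31988 = 2.11974
Tail: a^3/(3!(1−ρ)) = 0.51172/(6·0.7334) = 0.11629
P₀ = 1/(2.11974 + 0.11629) = 1/2.23603 = 0.447222

Final: 0.447222


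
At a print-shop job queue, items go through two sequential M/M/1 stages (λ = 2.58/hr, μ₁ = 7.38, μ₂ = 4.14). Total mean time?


Each node sees arrival rate λ = 2.58/hr (tandem ⇒ throughput preserved).
W₁ = 1/(μ₁−λ) = 1/(7.38−2.58) = 0.20833 hr
W₂ = 1/(μ₂−λ) = 1/(4.14−2.58) = 0.64103 hr
W_total = W₁ + W₂ = 0.20833 + 0.64103 = 0.84936 hr

Final: 0.84936 hr


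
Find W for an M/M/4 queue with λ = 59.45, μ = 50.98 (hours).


a = 1.1661; ρ = 0.2915; P₀ = 0.310640
Lq = P₀·a^c·ρ/(c!(1−ρ)²) = 0.01390
Wq = Lq/λ = 0.01390/59.45 = 0.0002339 hr
W = Wq + 1/μ = 0.0002339 + 0.01962 = 0.01985 hr

Final: 0.01985 hr


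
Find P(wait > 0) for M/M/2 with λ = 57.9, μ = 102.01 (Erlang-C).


a = λ/μ = 0.5676; ρ = a/2 = 0.2838
P₀ = 0.557880 (from M/M/c formula)
C(c,a) = [a^c/(c!(1−ρ))]·P₀ = [0.32216/(2·0.7162)]·0.557880
= 0.22491·0.557880 = 0.125472

Final: 0.125472


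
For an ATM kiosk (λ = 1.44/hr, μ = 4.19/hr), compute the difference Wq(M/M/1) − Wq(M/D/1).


ρ = 1.44/4.19 = 0.3437
Wq(M/M/1) = ρ/(μ−λ) = 0.3437/2.75 = 0.12497 hr
Wq(M/D/1) = ρ/(2(μ−λ)) = 0.06249 hr
Savings = 0.12497 − 0.06249 = 0.06249 hr

Final: 0.06249 hr


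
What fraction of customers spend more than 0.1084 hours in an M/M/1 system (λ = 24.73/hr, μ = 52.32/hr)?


W ~ Exponential(μ−λ) for M/M/1.
μ − λ = 52.32 − 24.73 = 27.5900
P(W > t) = e^{−(μ−λ)t} = e^{−2.9908} = 0.050249

Final: 0.050249


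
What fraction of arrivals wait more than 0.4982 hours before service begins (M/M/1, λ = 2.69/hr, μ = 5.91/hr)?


ρ = 2.69/5.91 = 0.4552
P(Wq > t) = ρ·e^{−(μ−λ)t} = 0.4552·e^{−1.6042}
= 0.4552·0.201050 = 0.091510

Final: 0.091510


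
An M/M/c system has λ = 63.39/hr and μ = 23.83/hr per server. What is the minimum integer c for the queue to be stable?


Stability requires cμ > λ ⇔ c > λ/μ.
λ/μ = 63.39/23.83 = 2.6601
Minimum integer c = ⌊2.6601⌋ + 1 = 3
Check: 3·23.83 = 71.49 > 63.39, while 2·23.83 = 47.66 ≤ 63.39

Final: 3 servers


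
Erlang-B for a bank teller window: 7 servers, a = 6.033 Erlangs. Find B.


B(c,a) = (a^c/c!) / Σ_{k=0}^{c} a^k/k!
a^7/7! = 57.716866
Σ terms (k=0..7): 1.00000 + 6.03300 + 18.19854 + 36.59727 + 55.19784 + 66.60171 + 66.96802 + 57.71687 = 308.313250
B = 57.716866/308.313250 = 0.187202

Final: 0.187202


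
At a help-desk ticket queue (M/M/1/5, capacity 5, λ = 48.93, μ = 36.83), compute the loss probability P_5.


ρ = λ/μ = 48.93/36.83 = 1.3285
P_K = (1−ρ)ρ^K/(1−ρ^(K+1)) = (-0.3285·4.138734)/(1 − 5.498459)
= -1.359725/-4.498459 = 0.302265

Final: 0.302265


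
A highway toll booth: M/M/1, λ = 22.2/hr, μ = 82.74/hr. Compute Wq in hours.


ρ = 22.2/82.74 = 0.2683
Wq = ρ/(μ−λ) = 0.2683/(82.74 − 22.2) = 0.2683/60.54 = 0.004432 hr

Final: 0.004432 hr


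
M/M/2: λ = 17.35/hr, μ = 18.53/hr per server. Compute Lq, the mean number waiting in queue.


a = λ/μ = 0.9363; ρ = a/2 = 0.4682
P₀ = 0.362250
Lq = P₀·a^c·ρ / (c!·(1−ρ)²) = 0.362250·0.87669·0.4682/(2·0.28285)
= 0.26282

Final: 0.26282


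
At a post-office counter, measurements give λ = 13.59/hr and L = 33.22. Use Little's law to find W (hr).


W = L/λ = 33.22/13.59 = 2.4444 hr

Final: 2.4444 hr


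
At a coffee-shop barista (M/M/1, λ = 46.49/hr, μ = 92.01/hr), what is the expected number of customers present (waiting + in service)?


ρ = λ/μ = 46.49/92.01 = 0.5053
L = ρ/(1−ρ) = 0.5053/(1 − 0.5053) = 0.5053/0.4947 = 1.0213

Final: 1.0213


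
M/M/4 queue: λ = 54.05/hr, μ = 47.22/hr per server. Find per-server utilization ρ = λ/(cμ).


ρ = λ/(cμ) = 54.05/(4·47.22) = 54.05/188.88 = 0.2862

Final: 0.2862


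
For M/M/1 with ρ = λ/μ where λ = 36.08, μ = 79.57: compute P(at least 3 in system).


ρ = 36.08/79.57 = 0.4534
P(N ≥ n) = ρ^n = 0.4534^3 = 0.093229

Final: 0.093229


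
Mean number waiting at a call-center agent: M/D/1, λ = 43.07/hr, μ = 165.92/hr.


ρ = 43.07/165.92 = 0.2596
M/D/1: Lq = ρ²/(2(1−ρ)) = 0.06738/(2·0.7404) = 0.04550

Final: 0.04550


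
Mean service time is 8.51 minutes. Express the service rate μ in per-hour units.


μ = 1/(service time) in consistent units.
1 hour = 60 min, so μ = 60/8.51 = 7.0505 per hour

Final: 7.0505 /hr


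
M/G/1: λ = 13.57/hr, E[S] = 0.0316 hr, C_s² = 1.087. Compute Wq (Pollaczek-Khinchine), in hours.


ρ = λ·E[S] = 13.57·0.0316 = 0.4288
E[S²] = E[S]²(1+C_s²) = 0.0316²·(1+1.087) = 0.002084
Wq = λ·E[S²]/(2(1−ρ)) = 13.57·0.002084/(2·0.5712) = 0.02476 hr

Final: 0.02476 hr


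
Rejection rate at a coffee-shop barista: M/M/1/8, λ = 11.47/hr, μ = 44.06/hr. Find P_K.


ρ = λ/μ = 11.47/44.06 = 0.2603
P_K = (1−ρ)ρ^K/(1−ρ^(K+1)) = (0.7397·0.00002109)/(1 − 0.000005491)
= 0.00001560/0.999995 = 0.00001560

Final: 0.00001560


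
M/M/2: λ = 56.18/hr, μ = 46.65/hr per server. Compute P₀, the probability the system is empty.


a = λ/μ = 56.18/46.65 = 1.2043; ρ = a/c = 0.6021
Σ_{k=0}^{1} a^k/k! (terms k=0..1) = 1.00000 + 1.20429 = 2.20429
Tail: a^2/(2!(1−ρ)) = 1.45031/(2·0.3979) = 1.82265
P₀ = 1/(2.20429 + 1.82265) = 1/4.02694 = 0.248328

Final: 0.248328


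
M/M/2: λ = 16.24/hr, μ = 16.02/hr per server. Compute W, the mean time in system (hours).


a = 1.0137; ρ = 0.5069; P₀ = 0.327258
Lq = P₀·a^c·ρ/(c!(1−ρ)²) = 0.35049
Wq = Lq/λ = 0.35049/16.24 = 0.02158 hr
W = Wq + 1/μ = 0.02158 + 0.06242 = 0.08400 hr

Final: 0.08400 hr


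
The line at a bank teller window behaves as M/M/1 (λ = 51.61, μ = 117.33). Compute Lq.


ρ = 51.61/117.33 = 0.4399
Lq = ρ²/(1−ρ) = 0.1935/0.5601 = 0.3454

Final: 0.3454


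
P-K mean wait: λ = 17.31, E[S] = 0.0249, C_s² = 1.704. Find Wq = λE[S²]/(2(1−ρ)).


ρ = λ·E[S] = 17.31·0.0249 = 0.4310
E[S²] = E[S]²(1+C_s²) = 0.0249²·(1+1.704) = 0.001677
Wq = λ·E[S²]/(2(1−ρ)) = 17.31·0.001677/(2·0.5690) = 0.02550 hr

Final: 0.02550 hr


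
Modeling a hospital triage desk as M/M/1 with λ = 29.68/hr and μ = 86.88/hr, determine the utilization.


ρ = λ/μ = 29.68/86.88 = 0.3416

Final: 0.3416


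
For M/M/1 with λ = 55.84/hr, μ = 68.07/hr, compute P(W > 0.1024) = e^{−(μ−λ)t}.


W ~ Exponential(μ−λ) for M/M/1.
μ − λ = 68.07 − 55.84 = 12.2300
P(W > t) = e^{−(μ−λ)t} = e^{−1.2524} = 0.285832

Final: 0.285832


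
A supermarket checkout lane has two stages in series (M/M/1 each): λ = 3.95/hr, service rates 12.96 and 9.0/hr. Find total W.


Each node sees arrival rate λ = 3.95/hr (tandem ⇒ throughput preserved).
W₁ = 1/(μ₁−λ) = 1/(12.96−3.95) = 0.11099 hr
W₂ = 1/(μ₂−λ) = 1/(9.0−3.95) = 0.19802 hr
W_total = W₁ + W₂ = 0.11099 + 0.19802 = 0.30901 hr

Final: 0.30901 hr


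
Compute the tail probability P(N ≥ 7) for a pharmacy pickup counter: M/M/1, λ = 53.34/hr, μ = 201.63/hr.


ρ = 53.34/201.63 = 0.2645
P(N ≥ n) = ρ^n = 0.2645^7 = 0.00009067

Final: 0.00009067


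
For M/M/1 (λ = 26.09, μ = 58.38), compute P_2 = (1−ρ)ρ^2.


ρ = 26.09/58.38 = 0.4469
P_n = (1−ρ)·ρ^n = (1 − 0.4469)·0.4469^2 = 0.5531·0.199719 = 0.110465

Final: 0.110465


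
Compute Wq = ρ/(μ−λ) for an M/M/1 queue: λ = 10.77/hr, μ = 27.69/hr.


ρ = 10.77/27.69 = 0.3889
Wq = ρ/(μ−λ) = 0.3889/(27.69 − 10.77) = 0.3889/16.92 = 0.02299 hr

Final: 0.02299 hr


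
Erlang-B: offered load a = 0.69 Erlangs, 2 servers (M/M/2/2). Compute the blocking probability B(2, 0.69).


B(c,a) = (a^c/c!) / Σ_{k=0}^{c} a^k/k!
a^2/2! = 0.238050
Σ terms (k=0..2): 1.00000 + 0.69000 + 0.23805 = 1.928050
B = 0.238050/1.928050 = 0.123467

Final: 0.123467


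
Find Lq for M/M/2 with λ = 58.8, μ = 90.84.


a = λ/μ = 0.6473; ρ = a/2 = 0.3236
P₀ = 0.510978
Lq = P₀·a^c·ρ / (c!·(1−ρ)²) = 0.510978·0.41899·0.3236/(2·0.45745)
= 0.07573

Final: 0.07573


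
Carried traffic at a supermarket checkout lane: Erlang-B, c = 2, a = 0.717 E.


B(2,0.717) = 0.130212 (Erlang-B)
Carried load = a(1 − B) = 0.717·(1 − 0.130212) = 0.717·0.869788 = 0.6236 E

Final: 0.6236 Erlangs


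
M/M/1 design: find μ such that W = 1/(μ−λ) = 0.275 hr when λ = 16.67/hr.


W = 1/(μ−λ) ⇒ μ − λ = 1/W = 1/0.275 = 3.6364
μ = λ + 1/W = 16.67 + 3.6364 = 20.3064 per hr

Final: 20.3064 /hr


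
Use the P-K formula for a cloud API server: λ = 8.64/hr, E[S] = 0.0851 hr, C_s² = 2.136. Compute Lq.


ρ = λ·E[S] = 8.64·0.0851 = 0.7353
Lq = ρ²(1+C_s²)/(2(1−ρ)) = 0.5406·(1+2.136)/(2·0.2647)
= 0.5406·3.1360/0.5295 = 3.20199

Final: 3.20199


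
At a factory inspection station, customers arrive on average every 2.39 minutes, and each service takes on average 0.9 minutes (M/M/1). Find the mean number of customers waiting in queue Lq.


λ = 60/2.39 = 25.1046 /hr
μ = 60/0.9 = 66.6667 /hr
ρ = λ/μ = 25.1046/66.6667 = 0.3766
Lq = ρ²/(1−ρ) = 0.1418/0.6234 = 0.2275

Final: 0.2275


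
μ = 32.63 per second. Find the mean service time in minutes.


Mean service time = 1/μ = 1/32.63 second = 0.03065 second
In minutes: 0.03065 × 0.0166667 = 0.0005108 min

Final: 0.0005108 min


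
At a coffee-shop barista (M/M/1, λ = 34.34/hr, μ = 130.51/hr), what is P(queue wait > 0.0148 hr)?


ρ = 34.34/130.51 = 0.2631
P(Wq > t) = ρ·e^{−(μ−λ)t} = 0.2631·e^{−1.4233}
= 0.2631·0.240914 = 0.063390

Final: 0.063390


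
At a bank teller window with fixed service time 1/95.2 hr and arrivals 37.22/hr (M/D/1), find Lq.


ρ = 37.22/95.2 = 0.3910
M/D/1: Lq = ρ²/(2(1−ρ)) = 0.1529/(2·0.6090) = 0.12549

Final: 0.12549


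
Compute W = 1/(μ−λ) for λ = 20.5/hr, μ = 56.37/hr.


W = 1/(μ−λ) = 1/(56.37 − 20.5) = 1/35.87 = 0.02788 hr

Final: 0.02788 hr


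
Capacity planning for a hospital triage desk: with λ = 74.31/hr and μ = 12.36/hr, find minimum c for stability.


Stability requires cμ > λ ⇔ c > λ/μ.
λ/μ = 74.31/12.36 = 6.0121
Minimum integer c = ⌊6.0121⌋ + 1 = 7
Check: 7·12.36 = 86.52 > 74.31, while 6·12.36 = 74.16 ≤ 74.31

Final: 7 servers


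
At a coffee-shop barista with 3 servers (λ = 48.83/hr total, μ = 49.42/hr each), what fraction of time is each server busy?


ρ = λ/(cμ) = 48.83/(3·49.42) = 48.83/148.26 = 0.3294

Final: 0.3294


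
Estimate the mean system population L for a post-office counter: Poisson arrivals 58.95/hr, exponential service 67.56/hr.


ρ = λ/μ = 58.95/67.56 = 0.8726
L = ρ/(1−ρ) = 0.8726/(1 − 0.8726) = 0.8726/0.1274 = 6.8467

Final: 6.8467


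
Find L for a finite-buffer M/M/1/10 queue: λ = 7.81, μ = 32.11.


ρ = 7.81/32.11 = 0.2432
L = ρ[1 − (K+1)ρ^K + Kρ^(K+1)] / [(1−ρ)(1−ρ^(K+1))]
Numerator: 0.2432·(1 − 11·0.0000007246 + 10·0.0000001762) = 0.243225
Denominator: (0.7568)·(1.000000) = 0.756773
L = 0.243225/0.756773 = 0.3214

Final: 0.3214


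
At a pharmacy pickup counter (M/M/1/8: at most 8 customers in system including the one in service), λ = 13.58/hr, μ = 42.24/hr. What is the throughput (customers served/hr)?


ρ = 0.3215; P_K = (1−ρ)ρ^8/(1−ρ^9) = 0.00007744
λ_eff = λ(1 − P_K) = 13.58·(1 − 0.00007744) = 13.58·0.999923 = 13.5789 /hr

Final: 13.5789 /hr


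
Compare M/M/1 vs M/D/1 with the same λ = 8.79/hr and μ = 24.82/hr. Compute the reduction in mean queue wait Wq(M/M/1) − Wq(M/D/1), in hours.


ρ = 8.79/24.82 = 0.3541
Wq(M/M/1) = ρ/(μ−λ) = 0.3541/16.03 = 0.02209 hr
Wq(M/D/1) = ρ/(2(μ−λ)) = 0.01105 hr
Savings = 0.02209 − 0.01105 = 0.01105 hr

Final: 0.01105 hr


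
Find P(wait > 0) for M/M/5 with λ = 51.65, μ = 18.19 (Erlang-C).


a = λ/μ = 2.8395; ρ = a/5 = 0.5679
P₀ = 0.055696 (from M/M/c formula)
C(c,a) = [a^c/(c!(1−ρ))]·P₀ = [184.58148/(120·0.4321)]·0.055696
= 3.55973·0.055696 = 0.198262

Final: 0.198262


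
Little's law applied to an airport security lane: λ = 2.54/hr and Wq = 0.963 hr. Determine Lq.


Lq = λWq = 2.54·0.963 = 2.4460

Final: 2.4460


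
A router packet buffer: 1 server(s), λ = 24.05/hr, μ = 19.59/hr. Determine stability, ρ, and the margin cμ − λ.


Total capacity cμ = 1·19.59 = 19.59/hr
ρ = λ/(cμ) = 24.05/19.59 = 1.2277
Stable ⇔ ρ < 1: NO
Spare capacity = cμ − λ = 19.59 − 24.05 = -4.46/hr

Final: ρ = 1.2277; unstable; margin = -4.46/hr


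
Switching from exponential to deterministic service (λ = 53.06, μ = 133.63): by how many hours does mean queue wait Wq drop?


ρ = 53.06/133.63 = 0.3971
Wq(M/M/1) = ρ/(μ−λ) = 0.3971/80.57 = 0.004928 hr
Wq(M/D/1) = ρ/(2(μ−λ)) = 0.002464 hr
Savings = 0.004928 − 0.002464 = 0.002464 hr

Final: 0.002464 hr


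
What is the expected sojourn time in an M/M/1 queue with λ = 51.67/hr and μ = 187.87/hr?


W = 1/(μ−λ) = 1/(187.87 − 51.67) = 1/136.20 = 0.007342 hr

Final: 0.007342 hr


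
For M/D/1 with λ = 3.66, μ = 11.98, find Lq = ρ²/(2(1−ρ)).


ρ = 3.66/11.98 = 0.3055
M/D/1: Lq = ρ²/(2(1−ρ)) = 0.09334/(2·0.6945) = 0.06720

Final: 0.06720


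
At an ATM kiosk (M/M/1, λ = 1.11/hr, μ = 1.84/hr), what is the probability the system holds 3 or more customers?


ρ = 1.11/1.84 = 0.6033
P(N ≥ n) = ρ^n = 0.6033^3 = 0.219541

Final: 0.219541


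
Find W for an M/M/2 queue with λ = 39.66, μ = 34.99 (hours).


a = 1.1335; ρ = 0.5667; P₀ = 0.276541
Lq = P₀·a^c·ρ/(c!(1−ρ)²) = 0.53631
Wq = Lq/λ = 0.53631/39.66 = 0.01352 hr
W = Wq + 1/μ = 0.01352 + 0.02858 = 0.04210 hr

Final: 0.04210 hr
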